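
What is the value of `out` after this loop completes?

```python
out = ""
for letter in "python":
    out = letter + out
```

Let's trace through this code step by step.

Initialize: out = ''
Entering loop: for letter in "python":
After iteration 1: letter = 'p', out = 'p'
After iteration 2: letter = 'y', out = 'yp'
After iteration 3: letter = 't', out = 'typ'
After iteration 4: letter = 'h', out = 'htyp'
After iteration 5: letter = 'o', out = 'ohtyp'
After iteration 6: letter = 'n', out = 'nohtyp'
Loop ends.

Final answer: 'nohtyp'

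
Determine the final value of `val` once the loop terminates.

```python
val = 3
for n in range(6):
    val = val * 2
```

Let's trace through this code step by step.

Initialize: val = 3
Entering loop: for n in range(6):
After iteration 1: n = 0, val = 6
After iteration 2: n = 1, val = 12
After iteration 3: n = 2, val = 24
After iteration 4: n = 3, val = 48
After iteration 5: n = 4, val = 96
After iteration 6: n = 5, val = 192
Loop ends.

Final answer: 192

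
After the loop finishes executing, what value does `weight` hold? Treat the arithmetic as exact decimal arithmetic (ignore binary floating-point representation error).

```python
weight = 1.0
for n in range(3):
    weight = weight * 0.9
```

Let's trace through this code step by step.

Initialize: weight = 1.0
Entering loop: for n in range(3):
After iteration 1: n = 0, weight = 0.9
After iteration 2: n = 1, weight = 0.81
After iteration 3: n = 2, weight = 0.729
Loop ends.

Final answer: 0.729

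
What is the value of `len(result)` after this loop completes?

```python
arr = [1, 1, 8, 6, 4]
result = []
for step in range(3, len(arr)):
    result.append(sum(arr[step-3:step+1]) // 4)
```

Let's trace through this code step by step.

Initialize: arr = [1, 1, 8, 6, 4]
Initialize: result = []
Entering loop: for step in range(3, len(arr)):
After iteration 1: step = 3, result = [4]
After iteration 2: step = 4, result = [4, 4]
Loop ends.
len(result) = 2

Final answer: 2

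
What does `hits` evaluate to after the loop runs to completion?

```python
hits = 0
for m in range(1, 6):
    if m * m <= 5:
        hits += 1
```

Let's trace through this code step by step.

Initialize: hits = 0
Entering loop: for m in range(1, 6):
After iteration 1: m = 1, hits = 1
After iteration 2: m = 2, hits = 2
After iteration 3: m = 3, hits = 2
After iteration 4: m = 4, hits = 2
After iteration 5: m = 5, hits = 2
Loop ends.

Final answer: 2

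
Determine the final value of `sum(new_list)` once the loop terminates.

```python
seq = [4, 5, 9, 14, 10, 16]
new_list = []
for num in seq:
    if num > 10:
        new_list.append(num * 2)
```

Let's trace through this code step by step.

Initialize: seq = [4, 5, 9, 14, 10, 16]
Initialize: new_list = []
Entering loop: for num in seq:
After iteration 1: num = 4, new_list = []
After iteration 2: num = 5, new_list = []
After iteration 3: num = 9, new_list = []
After iteration 4: num = 14, new_list = [28]
After iteration 5: num = 10, new_list = [28]
After iteration 6: num = 16, new_list = [28, 32]
Loop ends.
sum(new_list) = 60

Final answer: 60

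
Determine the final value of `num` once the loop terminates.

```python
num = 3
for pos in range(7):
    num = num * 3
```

Let's trace through this code step by step.

Initialize: num = 3
Entering loop: for pos in range(7):
After iteration 1: pos = 0, num = 9
After iteration 2: pos = 1, num = 27
After iteration 3: pos = 2, num = 81
After iteration 4: pos = 3, num = 243
After iteration 5: pos = 4, num = 729
After iteration 6: pos = 5, num = 2187
After iteration 7: pos = 6, num = 6561
Loop ends.

Final answer: 6561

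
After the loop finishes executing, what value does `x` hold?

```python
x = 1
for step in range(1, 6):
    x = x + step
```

Let's trace through this code step by step.

Initialize: x = 1
Entering loop: for step in range(1, 6):
After iteration 1: step = 1, x = 2
After iteration 2: step = 2, x = 4
After iteration 3: step = 3, x = 7
After iteration 4: step = 4, x = 11
After iteration 5: step = 5, x = 16
Loop ends.

Final answer: 16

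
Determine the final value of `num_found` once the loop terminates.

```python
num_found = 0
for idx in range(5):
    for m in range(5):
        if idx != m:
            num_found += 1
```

Let's trace through this code step by step.

Initialize: num_found = 0
Entering loop: for idx in range(5):
After iteration 1: idx = 0, num_found = 4
After iteration 2: idx = 1, num_found = 8
After iteration 3: idx = 2, num_found = 12
After iteration 4: idx = 3, num_found = 16
After iteration 5: idx = 4, num_found = 20
Loop ends.

Final answer: 20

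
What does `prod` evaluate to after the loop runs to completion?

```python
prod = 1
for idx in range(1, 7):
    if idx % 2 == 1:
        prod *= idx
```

Let's trace through this code step by step.

Initialize: prod = 1
Entering loop: for idx in range(1, 7):
After iteration 1: idx = 1, prod = 1
After iteration 2: idx = 2, prod = 1
After iteration 3: idx = 3, prod = 3
After iteration 4: idx = 4, prod = 3
After iteration 5: idx = 5, prod = 15
After iteration 6: idx = 6, prod = 15
Loop ends.

Final answer: 15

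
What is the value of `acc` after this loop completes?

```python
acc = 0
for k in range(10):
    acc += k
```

Let's trace through this code step by step.

Initialize: acc = 0
Entering loop: for k in range(10):
After iteration 1: k = 0, acc = 0
After iteration 2: k = 1, acc = 1
After iteration 3: k = 2, acc = 3
After iteration 4: k = 3, acc = 6
After iteration 5: k = 4, acc = 10
After iteration 6: k = 5, acc = 15
After iteration 7: k = 6, acc = 21
After iteration 8: k = 7, acc = 28
After iteration 9: k = 8, acc = 36
After iteration 10: k = 9, acc = 45
Loop ends.

Final answer: 45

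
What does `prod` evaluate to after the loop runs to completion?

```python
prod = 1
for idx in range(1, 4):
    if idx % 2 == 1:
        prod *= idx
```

Let's trace through this code step by step.

Initialize: prod = 1
Entering loop: for idx in range(1, 4):
After iteration 1: idx = 1, prod = 1
After iteration 2: idx = 2, prod = 1
After iteration 3: idx = 3, prod = 3
Loop ends.

Final answer: 3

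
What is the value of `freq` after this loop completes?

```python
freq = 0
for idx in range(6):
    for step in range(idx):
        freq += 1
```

Let's trace through this code step by step.

Initialize: freq = 0
Entering loop: for idx in range(6):
After iteration 1: idx = 0, freq = 0
After iteration 2: idx = 1, freq = 1, step = 0
After iteration 3: idx = 2, freq = 3, step = 1
After iteration 4: idx = 3, freq = 6, step = 2
After iteration 5: idx = 4, freq = 10, step = 3
After iteration 6: idx = 5, freq = 15, step = 4
Loop ends.

Final answer: 15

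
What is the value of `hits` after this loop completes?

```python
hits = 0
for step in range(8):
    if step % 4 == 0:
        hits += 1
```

Let's trace through this code step by step.

Initialize: hits = 0
Entering loop: for step in range(8):
After iteration 1: step = 0, hits = 1
After iteration 2: step = 1, hits = 1
After iteration 3: step = 2, hits = 1
After iteration 4: step = 3, hits = 1
After iteration 5: step = 4, hits = 2
After iteration 6: step = 5, hits = 2
After iteration 7: step = 6, hits = 2
After iteration 8: step = 7, hits = 2
Loop ends.

Final answer: 2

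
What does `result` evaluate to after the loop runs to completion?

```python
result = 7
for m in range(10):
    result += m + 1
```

Let's trace through this code step by step.

Initialize: result = 7
Entering loop: for m in range(10):
After iteration 1: m = 0, result = 8
After iteration 2: m = 1, result = 10
After iteration 3: m = 2, result = 13
After iteration 4: m = 3, result = 17
After iteration 5: m = 4, result = 22
After iteration 6: m = 5, result = 28
After iteration 7: m = 6, result = 35
After iteration 8: m = 7, result = 43
After iteration 9: m = 8, result = 52
After iteration 10: m = 9, result = 62
Loop ends.

Final answer: 62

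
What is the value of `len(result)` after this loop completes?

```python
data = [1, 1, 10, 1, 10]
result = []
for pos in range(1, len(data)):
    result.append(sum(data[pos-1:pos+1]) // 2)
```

Let's trace through this code step by step.

Initialize: data = [1, 1, 10, 1, 10]
Initialize: result = []
Entering loop: for pos in range(1, len(data)):
After iteration 1: pos = 1, result = [1]
After iteration 2: pos = 2, result = [1, 5]
After iteration 3: pos = 3, result = [1, 5, 5]
After iteration 4: pos = 4, result = [1, 5, 5, 5]
Loop ends.
len(result) = 4

Final answer: 4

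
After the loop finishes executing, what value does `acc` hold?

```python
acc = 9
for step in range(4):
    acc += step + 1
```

Let's trace through this code step by step.

Initialize: acc = 9
Entering loop: for step in range(4):
After iteration 1: step = 0, acc = 10
After iteration 2: step = 1, acc = 12
After iteration 3: step = 2, acc = 15
After iteration 4: step = 3, acc = 19
Loop ends.

Final answer: 19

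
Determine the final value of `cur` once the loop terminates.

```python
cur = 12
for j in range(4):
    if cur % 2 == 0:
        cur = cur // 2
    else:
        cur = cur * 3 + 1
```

Let's trace through this code step by step.

Initialize: cur = 12
Entering loop: for j in range(4):
After iteration 1: j = 0, cur = 6
After iteration 2: j = 1, cur = 3
After iteration 3: j = 2, cur = 10
After iteration 4: j = 3, cur = 5
Loop ends.

Final answer: 5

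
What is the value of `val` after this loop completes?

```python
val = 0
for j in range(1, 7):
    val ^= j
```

Let's trace through this code step by step.

Initialize: val = 0
Entering loop: for j in range(1, 7):
After iteration 1: j = 1, val = 1
After iteration 2: j = 2, val = 3
After iteration 3: j = 3, val = 0
After iteration 4: j = 4, val = 4
After iteration 5: j = 5, val = 1
After iteration 6: j = 6, val = 7
Loop ends.

Final answer: 7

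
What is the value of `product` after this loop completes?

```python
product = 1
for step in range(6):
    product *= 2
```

Let's trace through this code step by step.

Initialize: product = 1
Entering loop: for step in range(6):
After iteration 1: step = 0, product = 2
After iteration 2: step = 1, product = 4
After iteration 3: step = 2, product = 8
After iteration 4: step = 3, product = 16
After iteration 5: step = 4, product = 32
After iteration 6: step = 5, product = 64
Loop ends.

Final answer: 64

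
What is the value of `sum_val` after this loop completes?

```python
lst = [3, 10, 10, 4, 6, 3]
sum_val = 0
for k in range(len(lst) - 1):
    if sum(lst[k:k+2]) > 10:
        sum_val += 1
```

Let's trace through this code step by step.

Initialize: lst = [3, 10, 10, 4, 6, 3]
Initialize: sum_val = 0
Entering loop: for k in range(len(lst) - 1):
After iteration 1: k = 0, sum_val = 1
After iteration 2: k = 1, sum_val = 2
After iteration 3: k = 2, sum_val = 3
After iteration 4: k = 3, sum_val = 3
After iteration 5: k = 4, sum_val = 3
Loop ends.

Final answer: 3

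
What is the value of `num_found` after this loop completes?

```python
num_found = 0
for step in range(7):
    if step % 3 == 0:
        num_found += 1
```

Let's trace through this code step by step.

Initialize: num_found = 0
Entering loop: for step in range(7):
After iteration 1: step = 0, num_found = 1
After iteration 2: step = 1, num_found = 1
After iteration 3: step = 2, num_found = 1
After iteration 4: step = 3, num_found = 2
After iteration 5: step = 4, num_found = 2
After iteration 6: step = 5, num_found = 2
After iteration 7: step = 6, num_found = 3
Loop ends.

Final answer: 3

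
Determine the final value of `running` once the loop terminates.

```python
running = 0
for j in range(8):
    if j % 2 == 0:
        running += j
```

Let's trace through this code step by step.

Initialize: running = 0
Entering loop: for j in range(8):
After iteration 1: j = 0, running = 0
After iteration 2: j = 1, running = 0
After iteration 3: j = 2, running = 2
After iteration 4: j = 3, running = 2
After iteration 5: j = 4, running = 6
After iteration 6: j = 5, running = 6
After iteration 7: j = 6, running = 12
After iteration 8: j = 7, running = 12
Loop ends.

Final answer: 12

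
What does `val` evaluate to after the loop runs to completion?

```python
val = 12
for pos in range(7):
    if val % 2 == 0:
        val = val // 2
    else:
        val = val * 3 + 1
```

Let's trace through this code step by step.

Initialize: val = 12
Entering loop: for pos in range(7):
After iteration 1: pos = 0, val = 6
After iteration 2: pos = 1, val = 3
After iteration 3: pos = 2, val = 10
After iteration 4: pos = 3, val = 5
After iteration 5: pos = 4, val = 16
After iteration 6: pos = 5, val = 8
After iteration 7: pos = 6, val = 4
Loop ends.

Final answer: 4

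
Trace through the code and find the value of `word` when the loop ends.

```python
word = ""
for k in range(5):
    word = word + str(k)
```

Let's trace through this code step by step.

Initialize: word = ''
Entering loop: for k in range(5):
After iteration 1: k = 0, word = '0'
After iteration 2: k = 1, word = '01'
After iteration 3: k = 2, word = '012'
After iteration 4: k = 3, word = '0123'
After iteration 5: k = 4, word = '01234'
Loop ends.

Final answer: '01234'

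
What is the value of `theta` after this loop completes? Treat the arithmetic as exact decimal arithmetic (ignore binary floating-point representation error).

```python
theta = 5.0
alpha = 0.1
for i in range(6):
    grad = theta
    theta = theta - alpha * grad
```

Let's trace through this code step by step.

Initialize: theta = 5.0
Initialize: alpha = 0.1
Entering loop: for i in range(6):
After iteration 1: i = 0, theta = 4.5, grad = 5.0
After iteration 2: i = 1, theta = 4.05, grad = 4.5
After iteration 3: i = 2, theta = 3.645, grad = 4.05
After iteration 4: i = 3, theta = 3.2805, grad = 3.645
After iteration 5: i = 4, theta = 2.95245, grad = 3.2805
After iteration 6: i = 5, theta = 2.657205, grad = 2.95245
Loop ends.

Final answer: 2.657205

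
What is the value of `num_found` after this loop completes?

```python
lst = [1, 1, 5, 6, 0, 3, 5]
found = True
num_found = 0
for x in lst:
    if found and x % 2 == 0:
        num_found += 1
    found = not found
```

Let's trace through this code step by step.

Initialize: lst = [1, 1, 5, 6, 0, 3, 5]
Initialize: found = True
Initialize: num_found = 0
Entering loop: for x in lst:
After iteration 1: x = 1, found = False, num_found = 0
After iteration 2: x = 1, found = True, num_found = 0
After iteration 3: x = 5, found = False, num_found = 0
After iteration 4: x = 6, found = True, num_found = 0
After iteration 5: x = 0, found = False, num_found = 1
After iteration 6: x = 3, found = True, num_found = 1
After iteration 7: x = 5, found = False, num_found = 1
Loop ends.

Final answer: 1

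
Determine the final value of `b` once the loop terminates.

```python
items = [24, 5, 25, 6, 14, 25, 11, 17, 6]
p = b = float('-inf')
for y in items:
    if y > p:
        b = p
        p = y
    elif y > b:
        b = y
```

Let's trace through this code step by step.

Initialize: items = [24, 5, 25, 6, 14, 25, 11, 17, 6]
Initialize: p = -inf
Initialize: b = -inf
Entering loop: for y in items:
After iteration 1: y = 24, p = 24, b = -inf
After iteration 2: y = 5, p = 24, b = 5
After iteration 3: y = 25, p = 25, b = 24
After iteration 4: y = 6, p = 25, b = 24
After iteration 5: y = 14, p = 25, b = 24
After iteration 6: y = 25, p = 25, b = 25
After iteration 7: y = 11, p = 25, b = 25
After iteration 8: y = 17, p = 25, b = 25
After iteration 9: y = 6, p = 25, b = 25
Loop ends.

Final answer: 25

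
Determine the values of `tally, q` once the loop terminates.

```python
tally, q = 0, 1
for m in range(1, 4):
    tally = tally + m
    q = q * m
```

Let's trace through this code step by step.

Initialize: tally = 0
Initialize: q = 1
Entering loop: for m in range(1, 4):
After iteration 1: m = 1, tally = 1, q = 1
After iteration 2: m = 2, tally = 3, q = 2
After iteration 3: m = 3, tally = 6, q = 6
Loop ends.

Final answer: 6, 6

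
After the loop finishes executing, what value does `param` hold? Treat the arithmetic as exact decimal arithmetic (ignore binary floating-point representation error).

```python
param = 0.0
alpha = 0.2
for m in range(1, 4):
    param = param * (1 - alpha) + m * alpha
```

Let's trace through this code step by step.

Initialize: param = 0.0
Initialize: alpha = 0.2
Entering loop: for m in range(1, 4):
After iteration 1: m = 1, param = 0.2
After iteration 2: m = 2, param = 0.56
After iteration 3: m = 3, param = 1.048
Loop ends.

Final answer: 1.048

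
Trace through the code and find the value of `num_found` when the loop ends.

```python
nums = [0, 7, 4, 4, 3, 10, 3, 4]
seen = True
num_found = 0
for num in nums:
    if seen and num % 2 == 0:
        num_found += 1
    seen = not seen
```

Let's trace through this code step by step.

Initialize: nums = [0, 7, 4, 4, 3, 10, 3, 4]
Initialize: seen = True
Initialize: num_found = 0
Entering loop: for num in nums:
After iteration 1: num = 0, seen = False, num_found = 1
After iteration 2: num = 7, seen = True, num_found = 1
After iteration 3: num = 4, seen = False, num_found = 2
After iteration 4: num = 4, seen = True, num_found = 2
After iteration 5: num = 3, seen = False, num_found = 2
After iteration 6: num = 10, seen = True, num_found = 2
After iteration 7: num = 3, seen = False, num_found = 2
After iteration 8: num = 4, seen = True, num_found = 2
Loop ends.

Final answer: 2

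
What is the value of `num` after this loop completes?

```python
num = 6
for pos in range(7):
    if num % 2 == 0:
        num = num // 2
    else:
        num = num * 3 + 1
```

Let's trace through this code step by step.

Initialize: num = 6
Entering loop: for pos in range(7):
After iteration 1: pos = 0, num = 3
After iteration 2: pos = 1, num = 10
After iteration 3: pos = 2, num = 5
After iteration 4: pos = 3, num = 16
After iteration 5: pos = 4, num = 8
After iteration 6: pos = 5, num = 4
After iteration 7: pos = 6, num = 2
Loop ends.

Final answer: 2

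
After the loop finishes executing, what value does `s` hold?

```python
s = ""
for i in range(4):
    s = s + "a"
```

Let's trace through this code step by step.

Initialize: s = ''
Entering loop: for i in range(4):
After iteration 1: i = 0, s = 'a'
After iteration 2: i = 1, s = 'aa'
After iteration 3: i = 2, s = 'aaa'
After iteration 4: i = 3, s = 'aaaa'
Loop ends.

Final answer: 'aaaa'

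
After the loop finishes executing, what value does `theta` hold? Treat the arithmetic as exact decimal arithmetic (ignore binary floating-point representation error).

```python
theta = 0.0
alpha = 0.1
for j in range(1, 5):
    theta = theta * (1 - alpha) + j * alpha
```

Let's trace through this code step by step.

Initialize: theta = 0.0
Initialize: alpha = 0.1
Entering loop: for j in range(1, 5):
After iteration 1: j = 1, theta = 0.1
After iteration 2: j = 2, theta = 0.29
After iteration 3: j = 3, theta = 0.561
After iteration 4: j = 4, theta = 0.9049
Loop ends.

Final answer: 0.9049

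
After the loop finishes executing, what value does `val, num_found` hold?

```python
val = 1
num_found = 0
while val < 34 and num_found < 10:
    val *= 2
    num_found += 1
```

Let's trace through this code step by step.

Initialize: val = 1
Initialize: num_found = 0
Entering loop: while val < 34 and num_found < 10:
After iteration 1: val = 2, num_found = 1
After iteration 2: val = 4, num_found = 2
After iteration 3: val = 8, num_found = 3
After iteration 4: val = 16, num_found = 4
After iteration 5: val = 32, num_found = 5
After iteration 6: val = 64, num_found = 6
Loop ends.

Final answer: 64, 6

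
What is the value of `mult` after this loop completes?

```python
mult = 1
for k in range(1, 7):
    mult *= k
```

Let's trace through this code step by step.

Initialize: mult = 1
Entering loop: for k in range(1, 7):
After iteration 1: k = 1, mult = 1
After iteration 2: k = 2, mult = 2
After iteration 3: k = 3, mult = 6
After iteration 4: k = 4, mult = 24
After iteration 5: k = 5, mult = 120
After iteration 6: k = 6, mult = 720
Loop ends.

Final answer: 720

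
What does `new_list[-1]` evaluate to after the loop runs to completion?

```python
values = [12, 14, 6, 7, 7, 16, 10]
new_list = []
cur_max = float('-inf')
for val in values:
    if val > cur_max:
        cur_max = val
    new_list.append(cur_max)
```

Let's trace through this code step by step.

Initialize: values = [12, 14, 6, 7, 7, 16, 10]
Initialize: new_list = []
Initialize: cur_max = -inf
Entering loop: for val in values:
After iteration 1: val = 12, new_list = [12], cur_max = 12
After iteration 2: val = 14, new_list = [12, 14], cur_max = 14
After iteration 3: val = 6, new_list = [12, 14, 14], cur_max = 14
After iteration 4: val = 7, new_list = [12, 14, 14, 14], cur_max = 14
After iteration 5: val = 7, new_list = [12, 14, 14, 14, 14], cur_max = 14
After iteration 6: val = 16, new_list = [12, 14, 14, 14, 14, 16], cur_max = 16
After iteration 7: val = 10, new_list = [12, 14, 14, 14, 14, 16, 16], cur_max = 16
Loop ends.
new_list[-1] = 16

Final answer: 16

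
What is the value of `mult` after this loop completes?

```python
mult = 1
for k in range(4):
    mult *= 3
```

Let's trace through this code step by step.

Initialize: mult = 1
Entering loop: for k in range(4):
After iteration 1: k = 0, mult = 3
After iteration 2: k = 1, mult = 9
After iteration 3: k = 2, mult = 27
After iteration 4: k = 3, mult = 81
Loop ends.

Final answer: 81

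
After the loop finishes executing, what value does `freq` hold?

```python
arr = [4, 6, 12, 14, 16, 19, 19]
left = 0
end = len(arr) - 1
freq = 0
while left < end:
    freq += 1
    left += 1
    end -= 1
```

Let's trace through this code step by step.

Initialize: arr = [4, 6, 12, 14, 16, 19, 19]
Initialize: left = 0
Initialize: end = 6
Initialize: freq = 0
Entering loop: while left < end:
After iteration 1: left = 1, end = 5, freq = 1
After iteration 2: left = 2, end = 4, freq = 2
After iteration 3: left = 3, end = 3, freq = 3
Loop ends.

Final answer: 3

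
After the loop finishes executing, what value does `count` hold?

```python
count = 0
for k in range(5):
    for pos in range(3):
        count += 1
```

Let's trace through this code step by step.

Initialize: count = 0
Entering loop: for k in range(5):
After iteration 1: k = 0, count = 3
After iteration 2: k = 1, count = 6
After iteration 3: k = 2, count = 9
After iteration 4: k = 3, count = 12
After iteration 5: k = 4, count = 15
Loop ends.

Final answer: 15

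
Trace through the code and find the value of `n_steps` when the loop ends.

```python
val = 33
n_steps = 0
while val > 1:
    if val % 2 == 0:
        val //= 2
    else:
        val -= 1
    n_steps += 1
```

Let's trace through this code step by step.

Initialize: val = 33
Initialize: n_steps = 0
Entering loop: while val > 1:
After iteration 1: val = 32, n_steps = 1
After iteration 2: val = 16, n_steps = 2
After iteration 3: val = 8, n_steps = 3
After iteration 4: val = 4, n_steps = 4
After iteration 5: val = 2, n_steps = 5
After iteration 6: val = 1, n_steps = 6
Loop ends.

Final answer: 6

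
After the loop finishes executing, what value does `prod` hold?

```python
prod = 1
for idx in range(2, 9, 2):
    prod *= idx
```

Let's trace through this code step by step.

Initialize: prod = 1
Entering loop: for idx in range(2, 9, 2):
After iteration 1: idx = 2, prod = 2
After iteration 2: idx = 4, prod = 8
After iteration 3: idx = 6, prod = 48
After iteration 4: idx = 8, prod = 384
Loop ends.

Final answer: 384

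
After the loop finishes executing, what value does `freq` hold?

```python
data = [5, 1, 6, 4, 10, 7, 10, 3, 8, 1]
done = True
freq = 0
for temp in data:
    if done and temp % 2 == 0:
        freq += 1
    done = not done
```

Let's trace through this code step by step.

Initialize: data = [5, 1, 6, 4, 10, 7, 10, 3, 8, 1]
Initialize: done = True
Initialize: freq = 0
Entering loop: for temp in data:
After iteration 1: temp = 5, done = False, freq = 0
After iteration 2: temp = 1, done = True, freq = 0
After iteration 3: temp = 6, done = False, freq = 1
After iteration 4: temp = 4, done = True, freq = 1
After iteration 5: temp = 10, done = False, freq = 2
After iteration 6: temp = 7, done = True, freq = 2
After iteration 7: temp = 10, done = False, freq = 3
After iteration 8: temp = 3, done = True, freq = 3
After iteration 9: temp = 8, done = False, freq = 4
After iteration 10: temp = 1, done = True, freq = 4
Loop ends.

Final answer: 4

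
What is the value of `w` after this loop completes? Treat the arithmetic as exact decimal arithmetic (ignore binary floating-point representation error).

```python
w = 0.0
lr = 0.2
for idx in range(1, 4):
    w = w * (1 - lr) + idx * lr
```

Let's trace through this code step by step.

Initialize: w = 0.0
Initialize: lr = 0.2
Entering loop: for idx in range(1, 4):
After iteration 1: idx = 1, w = 0.2
After iteration 2: idx = 2, w = 0.56
After iteration 3: idx = 3, w = 1.048
Loop ends.

Final answer: 1.048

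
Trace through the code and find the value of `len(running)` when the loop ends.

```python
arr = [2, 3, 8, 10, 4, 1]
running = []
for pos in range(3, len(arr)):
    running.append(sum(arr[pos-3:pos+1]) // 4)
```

Let's trace through this code step by step.

Initialize: arr = [2, 3, 8, 10, 4, 1]
Initialize: running = []
Entering loop: for pos in range(3, len(arr)):
After iteration 1: pos = 3, running = [5]
After iteration 2: pos = 4, running = [5, 6]
After iteration 3: pos = 5, running = [5, 6, 5]
Loop ends.
len(running) = 3

Final answer: 3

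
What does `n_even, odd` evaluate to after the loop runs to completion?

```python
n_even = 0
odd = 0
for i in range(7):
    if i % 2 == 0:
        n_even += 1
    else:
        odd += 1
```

Let's trace through this code step by step.

Initialize: n_even = 0
Initialize: odd = 0
Entering loop: for i in range(7):
After iteration 1: i = 0, n_even = 1, odd = 0
After iteration 2: i = 1, n_even = 1, odd = 1
After iteration 3: i = 2, n_even = 2, odd = 1
After iteration 4: i = 3, n_even = 2, odd = 2
After iteration 5: i = 4, n_even = 3, odd = 2
After iteration 6: i = 5, n_even = 3, odd = 3
After iteration 7: i = 6, n_even = 4, odd = 3
Loop ends.

Final answer: 4, 3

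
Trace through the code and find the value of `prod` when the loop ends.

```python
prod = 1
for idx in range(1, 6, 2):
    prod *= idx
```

Let's trace through this code step by step.

Initialize: prod = 1
Entering loop: for idx in range(1, 6, 2):
After iteration 1: idx = 1, prod = 1
After iteration 2: idx = 3, prod = 3
After iteration 3: idx = 5, prod = 15
Loop ends.

Final answer: 15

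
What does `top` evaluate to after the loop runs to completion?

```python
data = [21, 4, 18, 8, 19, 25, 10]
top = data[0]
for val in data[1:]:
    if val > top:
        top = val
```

Let's trace through this code step by step.

Initialize: data = [21, 4, 18, 8, 19, 25, 10]
Initialize: top = 21
Entering loop: for val in data[1:]:
After iteration 1: val = 4, top = 21
After iteration 2: val = 18, top = 21
After iteration 3: val = 8, top = 21
After iteration 4: val = 19, top = 21
After iteration 5: val = 25, top = 25
After iteration 6: val = 10, top = 25
Loop ends.

Final answer: 25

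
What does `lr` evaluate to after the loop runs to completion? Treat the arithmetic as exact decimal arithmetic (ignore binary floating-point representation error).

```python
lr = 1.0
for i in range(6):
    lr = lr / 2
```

Let's trace through this code step by step.

Initialize: lr = 1.0
Entering loop: for i in range(6):
After iteration 1: i = 0, lr = 0.5
After iteration 2: i = 1, lr = 0.25
After iteration 3: i = 2, lr = 0.125
After iteration 4: i = 3, lr = 0.0625
After iteration 5: i = 4, lr = 0.03125
After iteration 6: i = 5, lr = 0.015625
Loop ends.

Final answer: 0.015625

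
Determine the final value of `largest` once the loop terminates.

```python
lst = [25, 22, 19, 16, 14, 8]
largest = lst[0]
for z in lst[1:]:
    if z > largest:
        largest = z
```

Let's trace through this code step by step.

Initialize: lst = [25, 22, 19, 16, 14, 8]
Initialize: largest = 25
Entering loop: for z in lst[1:]:
After iteration 1: z = 22, largest = 25
After iteration 2: z = 19, largest = 25
After iteration 3: z = 16, largest = 25
After iteration 4: z = 14, largest = 25
After iteration 5: z = 8, largest = 25
Loop ends.

Final answer: 25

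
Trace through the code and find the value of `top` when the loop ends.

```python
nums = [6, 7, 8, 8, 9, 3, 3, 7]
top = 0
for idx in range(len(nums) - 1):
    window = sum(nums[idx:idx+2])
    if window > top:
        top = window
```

Let's trace through this code step by step.

Initialize: nums = [6, 7, 8, 8, 9, 3, 3, 7]
Initialize: top = 0
Entering loop: for idx in range(len(nums) - 1):
After iteration 1: idx = 0, top = 13, window = 13
After iteration 2: idx = 1, top = 15, window = 15
After iteration 3: idx = 2, top = 16, window = 16
After iteration 4: idx = 3, top = 17, window = 17
After iteration 5: idx = 4, top = 17, window = 12
After iteration 6: idx = 5, top = 17, window = 6
After iteration 7: idx = 6, top = 17, window = 10
Loop ends.

Final answer: 17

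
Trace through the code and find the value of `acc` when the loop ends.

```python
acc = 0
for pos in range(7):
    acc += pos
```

Let's trace through this code step by step.

Initialize: acc = 0
Entering loop: for pos in range(7):
After iteration 1: pos = 0, acc = 0
After iteration 2: pos = 1, acc = 1
After iteration 3: pos = 2, acc = 3
After iteration 4: pos = 3, acc = 6
After iteration 5: pos = 4, acc = 10
After iteration 6: pos = 5, acc = 15
After iteration 7: pos = 6, acc = 21
Loop ends.

Final answer: 21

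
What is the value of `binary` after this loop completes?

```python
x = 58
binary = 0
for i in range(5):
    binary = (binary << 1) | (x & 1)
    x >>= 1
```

Let's trace through this code step by step.

Initialize: x = 58
Initialize: binary = 0
Entering loop: for i in range(5):
After iteration 1: i = 0, x = 29, binary = 0
After iteration 2: i = 1, x = 14, binary = 1
After iteration 3: i = 2, x = 7, binary = 2
After iteration 4: i = 3, x = 3, binary = 5
After iteration 5: i = 4, x = 1, binary = 11
Loop ends.

Final answer: 11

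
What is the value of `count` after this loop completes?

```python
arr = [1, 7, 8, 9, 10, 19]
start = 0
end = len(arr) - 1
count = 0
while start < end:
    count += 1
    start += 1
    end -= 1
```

Let's trace through this code step by step.

Initialize: arr = [1, 7, 8, 9, 10, 19]
Initialize: start = 0
Initialize: end = 5
Initialize: count = 0
Entering loop: while start < end:
After iteration 1: start = 1, end = 4, count = 1
After iteration 2: start = 2, end = 3, count = 2
After iteration 3: start = 3, end = 2, count = 3
Loop ends.

Final answer: 3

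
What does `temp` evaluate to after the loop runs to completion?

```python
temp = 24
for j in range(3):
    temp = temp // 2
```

Let's trace through this code step by step.

Initialize: temp = 24
Entering loop: for j in range(3):
After iteration 1: j = 0, temp = 12
After iteration 2: j = 1, temp = 6
After iteration 3: j = 2, temp = 3
Loop ends.

Final answer: 3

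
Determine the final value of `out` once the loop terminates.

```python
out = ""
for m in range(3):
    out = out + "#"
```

Let's trace through this code step by step.

Initialize: out = ''
Entering loop: for m in range(3):
After iteration 1: m = 0, out = '#'
After iteration 2: m = 1, out = '##'
After iteration 3: m = 2, out = '###'
Loop ends.

Final answer: '###'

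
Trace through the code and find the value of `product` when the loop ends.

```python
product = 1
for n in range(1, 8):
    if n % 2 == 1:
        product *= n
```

Let's trace through this code step by step.

Initialize: product = 1
Entering loop: for n in range(1, 8):
After iteration 1: n = 1, product = 1
After iteration 2: n = 2, product = 1
After iteration 3: n = 3, product = 3
After iteration 4: n = 4, product = 3
After iteration 5: n = 5, product = 15
After iteration 6: n = 6, product = 15
After iteration 7: n = 7, product = 105
Loop ends.

Final answer: 105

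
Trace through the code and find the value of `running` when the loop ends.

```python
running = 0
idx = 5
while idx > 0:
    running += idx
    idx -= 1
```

Let's trace through this code step by step.

Initialize: running = 0
Initialize: idx = 5
Entering loop: while idx > 0:
After iteration 1: running = 5, idx = 4
After iteration 2: running = 9, idx = 3
After iteration 3: running = 12, idx = 2
After iteration 4: running = 14, idx = 1
After iteration 5: running = 15, idx = 0
Loop ends.

Final answer: 15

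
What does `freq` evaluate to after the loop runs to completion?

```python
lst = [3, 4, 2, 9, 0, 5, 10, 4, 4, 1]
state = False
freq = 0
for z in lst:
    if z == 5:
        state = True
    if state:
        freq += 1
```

Let's trace through this code step by step.

Initialize: lst = [3, 4, 2, 9, 0, 5, 10, 4, 4, 1]
Initialize: state = False
Initialize: freq = 0
Entering loop: for z in lst:
After iteration 1: z = 3, state = False, freq = 0
After iteration 2: z = 4, state = False, freq = 0
After iteration 3: z = 2, state = False, freq = 0
After iteration 4: z = 9, state = False, freq = 0
After iteration 5: z = 0, state = False, freq = 0
After iteration 6: z = 5, state = True, freq = 1
After iteration 7: z = 10, state = True, freq = 2
After iteration 8: z = 4, state = True, freq = 3
After iteration 9: z = 4, state = True, freq = 4
After iteration 10: z = 1, state = True, freq = 5
Loop ends.

Final answer: 5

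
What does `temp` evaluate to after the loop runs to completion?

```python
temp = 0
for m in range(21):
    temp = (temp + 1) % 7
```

Let's trace through this code step by step.

Initialize: temp = 0
Entering loop: for m in range(21):
After iteration 1: m = 0, temp = 1
After iteration 2: m = 1, temp = 2
After iteration 3: m = 2, temp = 3
After iteration 4: m = 3, temp = 4
After iteration 5: m = 4, temp = 5
After iteration 6: m = 5, temp = 6
After iteration 7: m = 6, temp = 0
After iteration 8: m = 7, temp = 1
After iteration 9: m = 8, temp = 2
After iteration 10: m = 9, temp = 3
After iteration 11: m = 10, temp = 4
After iteration 12: m = 11, temp = 5
After iteration 13: m = 12, temp = 6
After iteration 14: m = 13, temp = 0
After iteration 15: m = 14, temp = 1
After iteration 16: m = 15, temp = 2
After iteration 17: m = 16, temp = 3
After iteration 18: m = 17, temp = 4
After iteration 19: m = 18, temp = 5
After iteration 20: m = 19, temp = 6
After iteration 21: m = 20, temp = 0
Loop ends.

Final answer: 0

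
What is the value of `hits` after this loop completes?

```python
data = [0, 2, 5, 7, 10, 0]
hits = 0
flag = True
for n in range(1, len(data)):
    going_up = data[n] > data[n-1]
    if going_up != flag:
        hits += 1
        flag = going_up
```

Let's trace through this code step by step.

Initialize: data = [0, 2, 5, 7, 10, 0]
Initialize: hits = 0
Initialize: flag = True
Entering loop: for n in range(1, len(data)):
After iteration 1: n = 1, hits = 0, flag = True, going_up = True
After iteration 2: n = 2, hits = 0, flag = True, going_up = True
After iteration 3: n = 3, hits = 0, flag = True, going_up = True
After iteration 4: n = 4, hits = 0, flag = True, going_up = True
After iteration 5: n = 5, hits = 1, flag = False, going_up = False
Loop ends.

Final answer: 1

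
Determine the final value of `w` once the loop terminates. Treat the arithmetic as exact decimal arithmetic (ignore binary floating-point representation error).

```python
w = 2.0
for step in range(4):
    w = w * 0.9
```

Let's trace through this code step by step.

Initialize: w = 2.0
Entering loop: for step in range(4):
After iteration 1: step = 0, w = 1.8
After iteration 2: step = 1, w = 1.62
After iteration 3: step = 2, w = 1.458
After iteration 4: step = 3, w = 1.3122
Loop ends.

Final answer: 1.3122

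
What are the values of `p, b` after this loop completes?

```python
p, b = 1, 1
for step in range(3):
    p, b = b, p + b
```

Let's trace through this code step by step.

Initialize: p = 1
Initialize: b = 1
Entering loop: for step in range(3):
After iteration 1: step = 0, p = 1, b = 2
After iteration 2: step = 1, p = 2, b = 3
After iteration 3: step = 2, p = 3, b = 5
Loop ends.

Final answer: 3, 5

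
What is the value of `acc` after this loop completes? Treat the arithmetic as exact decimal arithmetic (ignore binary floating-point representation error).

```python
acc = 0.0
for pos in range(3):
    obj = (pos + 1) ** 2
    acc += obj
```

Let's trace through this code step by step.

Initialize: acc = 0.0
Entering loop: for pos in range(3):
After iteration 1: pos = 0, acc = 1.0, obj = 1
After iteration 2: pos = 1, acc = 5.0, obj = 4
After iteration 3: pos = 2, acc = 14.0, obj = 9
Loop ends.

Final answer: 14.0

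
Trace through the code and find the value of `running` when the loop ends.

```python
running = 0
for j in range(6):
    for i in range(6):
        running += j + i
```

Let's trace through this code step by step.

Initialize: running = 0
Entering loop: for j in range(6):
After iteration 1: j = 0, running = 15
After iteration 2: j = 1, running = 36
After iteration 3: j = 2, running = 63
After iteration 4: j = 3, running = 96
After iteration 5: j = 4, running = 135
After iteration 6: j = 5, running = 180
Loop ends.

Final answer: 180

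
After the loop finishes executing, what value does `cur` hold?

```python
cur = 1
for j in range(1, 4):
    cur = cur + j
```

Let's trace through this code step by step.

Initialize: cur = 1
Entering loop: for j in range(1, 4):
After iteration 1: j = 1, cur = 2
After iteration 2: j = 2, cur = 4
After iteration 3: j = 3, cur = 7
Loop ends.

Final answer: 7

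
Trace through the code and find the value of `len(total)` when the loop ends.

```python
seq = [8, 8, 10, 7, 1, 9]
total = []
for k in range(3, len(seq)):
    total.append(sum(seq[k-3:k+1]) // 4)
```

Let's trace through this code step by step.

Initialize: seq = [8, 8, 10, 7, 1, 9]
Initialize: total = []
Entering loop: for k in range(3, len(seq)):
After iteration 1: k = 3, total = [8]
After iteration 2: k = 4, total = [8, 6]
After iteration 3: k = 5, total = [8, 6, 6]
Loop ends.
len(total) = 3

Final answer: 3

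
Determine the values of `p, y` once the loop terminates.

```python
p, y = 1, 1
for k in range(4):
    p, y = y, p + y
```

Let's trace through this code step by step.

Initialize: p = 1
Initialize: y = 1
Entering loop: for k in range(4):
After iteration 1: k = 0, p = 1, y = 2
After iteration 2: k = 1, p = 2, y = 3
After iteration 3: k = 2, p = 3, y = 5
After iteration 4: k = 3, p = 5, y = 8
Loop ends.

Final answer: 5, 8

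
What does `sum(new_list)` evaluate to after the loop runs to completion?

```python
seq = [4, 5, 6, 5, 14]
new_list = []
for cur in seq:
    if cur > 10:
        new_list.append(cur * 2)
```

Let's trace through this code step by step.

Initialize: seq = [4, 5, 6, 5, 14]
Initialize: new_list = []
Entering loop: for cur in seq:
After iteration 1: cur = 4, new_list = []
After iteration 2: cur = 5, new_list = []
After iteration 3: cur = 6, new_list = []
After iteration 4: cur = 5, new_list = []
After iteration 5: cur = 14, new_list = [28]
Loop ends.
sum(new_list) = 28

Final answer: 28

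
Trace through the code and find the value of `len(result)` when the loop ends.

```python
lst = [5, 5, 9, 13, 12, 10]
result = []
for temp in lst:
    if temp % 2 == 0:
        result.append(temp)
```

Let's trace through this code step by step.

Initialize: lst = [5, 5, 9, 13, 12, 10]
Initialize: result = []
Entering loop: for temp in lst:
After iteration 1: temp = 5, result = []
After iteration 2: temp = 5, result = []
After iteration 3: temp = 9, result = []
After iteration 4: temp = 13, result = []
After iteration 5: temp = 12, result = [12]
After iteration 6: temp = 10, result = [12, 10]
Loop ends.
len(result) = 2

Final answer: 2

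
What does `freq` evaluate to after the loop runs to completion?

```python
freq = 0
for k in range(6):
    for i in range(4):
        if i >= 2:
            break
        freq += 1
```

Let's trace through this code step by step.

Initialize: freq = 0
Entering loop: for k in range(6):
After iteration 1: k = 0, freq = 2
After iteration 2: k = 1, freq = 4
After iteration 3: k = 2, freq = 6
After iteration 4: k = 3, freq = 8
After iteration 5: k = 4, freq = 10
After iteration 6: k = 5, freq = 12
Loop ends.

Final answer: 12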